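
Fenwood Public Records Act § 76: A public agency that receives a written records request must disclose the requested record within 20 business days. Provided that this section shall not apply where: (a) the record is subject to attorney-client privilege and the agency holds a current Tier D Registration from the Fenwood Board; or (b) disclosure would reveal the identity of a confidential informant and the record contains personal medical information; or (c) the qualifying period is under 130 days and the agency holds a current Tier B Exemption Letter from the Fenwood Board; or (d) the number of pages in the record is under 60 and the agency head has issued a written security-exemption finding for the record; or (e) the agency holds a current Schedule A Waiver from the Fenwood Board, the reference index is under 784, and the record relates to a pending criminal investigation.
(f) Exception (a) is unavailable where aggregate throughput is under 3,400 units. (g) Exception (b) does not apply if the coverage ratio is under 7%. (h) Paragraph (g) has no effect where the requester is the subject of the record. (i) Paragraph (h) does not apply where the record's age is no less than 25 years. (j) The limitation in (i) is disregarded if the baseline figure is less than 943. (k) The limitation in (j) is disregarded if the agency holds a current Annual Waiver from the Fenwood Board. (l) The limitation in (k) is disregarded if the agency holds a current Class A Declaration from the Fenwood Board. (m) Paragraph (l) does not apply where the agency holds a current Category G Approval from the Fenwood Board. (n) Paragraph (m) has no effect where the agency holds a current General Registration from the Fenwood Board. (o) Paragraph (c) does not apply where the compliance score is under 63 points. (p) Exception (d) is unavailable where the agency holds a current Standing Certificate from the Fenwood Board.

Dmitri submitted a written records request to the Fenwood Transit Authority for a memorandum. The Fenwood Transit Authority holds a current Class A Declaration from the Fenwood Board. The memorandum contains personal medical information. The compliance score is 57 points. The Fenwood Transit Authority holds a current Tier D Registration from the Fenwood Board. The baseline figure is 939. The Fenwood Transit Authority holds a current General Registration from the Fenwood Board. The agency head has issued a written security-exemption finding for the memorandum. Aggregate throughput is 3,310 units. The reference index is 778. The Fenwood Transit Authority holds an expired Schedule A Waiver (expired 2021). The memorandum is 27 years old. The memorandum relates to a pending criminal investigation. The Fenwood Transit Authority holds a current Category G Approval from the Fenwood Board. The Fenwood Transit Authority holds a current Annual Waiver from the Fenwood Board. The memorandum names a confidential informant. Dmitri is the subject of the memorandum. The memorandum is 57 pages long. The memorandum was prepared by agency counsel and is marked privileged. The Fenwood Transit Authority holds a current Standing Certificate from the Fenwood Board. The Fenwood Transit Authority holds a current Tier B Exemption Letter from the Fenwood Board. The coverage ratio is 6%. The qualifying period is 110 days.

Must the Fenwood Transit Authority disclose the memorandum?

No — exception (b) applies; the Fenwood Transit Authority is not required to disclose the memorandum.

Exception (a)'s conditions are all satisfied: the memorandum is privileged; a current Tier D Registration is held. But: (f) operates — aggregate throughput is 3,310 units, under the 3,400 units limit. (a) is therefore removed.
Exception (b): the memorandum names a confidential informant; the memorandum contains personal medical information — every condition holds. Applying paragraphs (g)–(n): (g) is engaged (the coverage ratio is 6%, under the 7% limit), but is overridden by (h): (h) is triggered — Dmitri is the subject of the memorandum. (i) would limit (h) — the record's age is 27 years, meeting the 25 years threshold — but (j) sets (i) aside: (j) applies — the baseline figure is 939, less than the 943 limit. (k) would limit (j) — a current Annual Waiver is held — but (l) sets (k) aside: (l) operates against (k): a current Class A Declaration is held. (m) is engaged (a current Category G Approval is held), but is displaced by (n): (n) operates against (m): a current General Registration is held. Exception (b) stands.
Exception (c): the qualifying period is 110 days, under the 130 days limit; a current Tier B Exemption Letter is held — every condition holds. Turning to paragraph (o): (o) is engaged — the compliance score is 57 points, under the 63 points limit. So (c) is unavailable.
Exception (d)'s conditions are all satisfied: the number of pages in the record is 57, under the 60 limit; a written security-exemption finding has been issued. But applying paragraph (p): (p) operates against (d): a current Standing Certificate is held. (d) is therefore removed.
Exception (e) requires that the agency holds a current Schedule A Waiver from the Fenwood Board; but there is no Schedule A Waiver in force, so (e) is unavailable.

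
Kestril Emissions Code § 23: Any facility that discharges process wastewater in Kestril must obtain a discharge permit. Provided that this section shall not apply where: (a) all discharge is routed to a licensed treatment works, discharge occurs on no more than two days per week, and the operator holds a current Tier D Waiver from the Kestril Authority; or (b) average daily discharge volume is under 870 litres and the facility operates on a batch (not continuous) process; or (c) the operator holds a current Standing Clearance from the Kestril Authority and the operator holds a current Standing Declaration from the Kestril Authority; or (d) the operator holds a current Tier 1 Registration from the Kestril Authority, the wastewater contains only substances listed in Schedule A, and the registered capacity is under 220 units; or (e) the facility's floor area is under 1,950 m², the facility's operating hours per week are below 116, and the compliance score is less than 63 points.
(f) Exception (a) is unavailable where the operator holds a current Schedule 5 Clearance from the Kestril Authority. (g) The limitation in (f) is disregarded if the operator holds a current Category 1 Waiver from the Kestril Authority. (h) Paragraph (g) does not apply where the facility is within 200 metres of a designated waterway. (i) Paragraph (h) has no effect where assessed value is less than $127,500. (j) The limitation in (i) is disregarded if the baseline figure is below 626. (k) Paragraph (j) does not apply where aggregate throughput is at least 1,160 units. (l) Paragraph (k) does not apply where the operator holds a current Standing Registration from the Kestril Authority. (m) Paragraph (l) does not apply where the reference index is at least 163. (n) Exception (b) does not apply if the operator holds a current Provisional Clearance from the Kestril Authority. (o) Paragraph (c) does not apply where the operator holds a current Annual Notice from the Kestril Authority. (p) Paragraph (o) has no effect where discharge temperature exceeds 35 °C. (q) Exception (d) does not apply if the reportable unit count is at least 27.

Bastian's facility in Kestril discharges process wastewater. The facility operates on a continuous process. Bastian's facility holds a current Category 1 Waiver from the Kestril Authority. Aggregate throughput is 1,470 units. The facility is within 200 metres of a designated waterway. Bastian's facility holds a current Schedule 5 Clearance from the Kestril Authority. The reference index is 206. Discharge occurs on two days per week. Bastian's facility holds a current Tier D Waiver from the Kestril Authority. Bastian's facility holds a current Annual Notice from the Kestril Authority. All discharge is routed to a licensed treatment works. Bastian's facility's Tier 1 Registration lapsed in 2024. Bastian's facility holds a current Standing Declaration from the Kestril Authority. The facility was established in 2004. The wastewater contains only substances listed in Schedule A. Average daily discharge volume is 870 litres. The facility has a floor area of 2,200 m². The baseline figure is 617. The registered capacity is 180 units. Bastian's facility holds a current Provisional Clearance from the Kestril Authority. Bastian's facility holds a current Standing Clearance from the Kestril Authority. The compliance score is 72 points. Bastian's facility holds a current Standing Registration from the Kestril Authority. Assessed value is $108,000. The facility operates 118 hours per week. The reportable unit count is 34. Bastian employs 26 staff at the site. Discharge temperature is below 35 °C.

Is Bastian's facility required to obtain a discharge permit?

No — exception (a) applies; Bastian's facility is not required to obtain a discharge permit.

Exception (a): discharge is routed to a licensed treatment works; discharge occurs on no more than two days per week; a current Tier D Waiver is held — every condition holds. Applying paragraphs (f)–(m): (f) is engaged (a current Schedule 5 Clearance is held), but is displaced by (g): (g) operates against (f): a current Category 1 Waiver is held. (h) would limit (g) — the facility is within 200 m of a designated waterway — but (i) sets (h) aside: (i) applies — assessed value is $108,000, less than the $127,500 limit. (j) would limit (i) — the baseline figure is 617, below the 626 limit — but (k) sets (j) aside: (k) is triggered — aggregate throughput is 1,470 units, meeting the 1,160 units threshold. (l) operates (a current Standing Registration is held), but is set aside by (m): (m) is triggered — the reference index is 206, meeting the 163 threshold. So (a) applies.
Exception (b) fails — average daily discharge volume is 870 litres, not under 870 litres.
All of (c)'s requirements are met (a current Standing Clearance is held; a current Standing Declaration is held). But: (o) operates against (c): a current Annual Notice is held. (p), which would lift (o), is not triggered — discharge temperature is below 35 °C. (c) is therefore removed.
Exception (d) requires that the operator holds a current Tier 1 Registration from the Kestril Authority; but there is no Tier 1 Registration in force, so (d) is unavailable.
Exception (e) fails — the facility's floor area is 2,200 m², not under 1,950 m².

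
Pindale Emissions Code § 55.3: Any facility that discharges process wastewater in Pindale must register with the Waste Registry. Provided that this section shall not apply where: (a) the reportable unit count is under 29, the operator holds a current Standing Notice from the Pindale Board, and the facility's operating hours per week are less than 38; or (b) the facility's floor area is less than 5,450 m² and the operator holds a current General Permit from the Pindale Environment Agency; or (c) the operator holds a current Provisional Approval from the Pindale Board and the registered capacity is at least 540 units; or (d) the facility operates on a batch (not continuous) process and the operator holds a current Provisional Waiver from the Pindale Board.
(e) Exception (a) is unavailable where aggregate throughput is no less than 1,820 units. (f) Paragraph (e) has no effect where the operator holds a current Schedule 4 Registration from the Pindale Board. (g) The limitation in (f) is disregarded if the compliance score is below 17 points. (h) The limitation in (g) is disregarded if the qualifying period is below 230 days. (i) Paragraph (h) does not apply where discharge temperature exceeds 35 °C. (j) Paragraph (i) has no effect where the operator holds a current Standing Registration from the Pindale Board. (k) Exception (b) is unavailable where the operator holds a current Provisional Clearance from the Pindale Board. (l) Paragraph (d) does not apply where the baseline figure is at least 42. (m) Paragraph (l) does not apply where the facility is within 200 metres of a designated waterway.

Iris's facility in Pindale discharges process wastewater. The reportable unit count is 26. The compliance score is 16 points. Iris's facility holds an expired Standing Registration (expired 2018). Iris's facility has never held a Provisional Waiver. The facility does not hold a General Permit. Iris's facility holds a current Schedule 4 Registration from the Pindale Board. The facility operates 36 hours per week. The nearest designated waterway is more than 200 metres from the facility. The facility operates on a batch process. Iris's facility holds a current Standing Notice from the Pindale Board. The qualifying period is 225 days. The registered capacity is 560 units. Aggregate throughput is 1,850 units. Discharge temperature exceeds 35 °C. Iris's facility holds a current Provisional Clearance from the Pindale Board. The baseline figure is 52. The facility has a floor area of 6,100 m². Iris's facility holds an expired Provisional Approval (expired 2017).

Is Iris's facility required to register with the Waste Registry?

Exception (a)'s conditions are all satisfied: the reportable unit count is 26, under the 29 limit; a current Standing Notice is held; the facility's operating hours per week are 36, less than the 38 limit. Turning to paragraphs (e)–(j): (e) operates against (a): aggregate throughput is 1,850 units, meeting the 1,820 units threshold. (f) applies (a current Schedule 4 Registration is held), but is set aside by (g): (g) operates against (f): the compliance score is 16 points, below the 17 points limit. (h) would limit (g) — the qualifying period is 225 days, below the 230 days limit — but (i) sets (h) aside: (i) operates — discharge temperature exceeds 35 °C. (j) is not engaged (no current Standing Registration is held), so (i) stands. So (a) is unavailable.
Exception (b) does not apply: the facility's floor area is 6,100 m², not less than 5,450 m².
Exception (c) does not apply: the Provisional Approval is not current.
Exception (d) requires that the operator holds a current Provisional Waiver from the Pindale Board; but the Provisional Waiver is not current, so (d) is unavailable.
Every exception is unavailable, so the rule governs.

Yes — Iris's facility must register with the Waste Registry.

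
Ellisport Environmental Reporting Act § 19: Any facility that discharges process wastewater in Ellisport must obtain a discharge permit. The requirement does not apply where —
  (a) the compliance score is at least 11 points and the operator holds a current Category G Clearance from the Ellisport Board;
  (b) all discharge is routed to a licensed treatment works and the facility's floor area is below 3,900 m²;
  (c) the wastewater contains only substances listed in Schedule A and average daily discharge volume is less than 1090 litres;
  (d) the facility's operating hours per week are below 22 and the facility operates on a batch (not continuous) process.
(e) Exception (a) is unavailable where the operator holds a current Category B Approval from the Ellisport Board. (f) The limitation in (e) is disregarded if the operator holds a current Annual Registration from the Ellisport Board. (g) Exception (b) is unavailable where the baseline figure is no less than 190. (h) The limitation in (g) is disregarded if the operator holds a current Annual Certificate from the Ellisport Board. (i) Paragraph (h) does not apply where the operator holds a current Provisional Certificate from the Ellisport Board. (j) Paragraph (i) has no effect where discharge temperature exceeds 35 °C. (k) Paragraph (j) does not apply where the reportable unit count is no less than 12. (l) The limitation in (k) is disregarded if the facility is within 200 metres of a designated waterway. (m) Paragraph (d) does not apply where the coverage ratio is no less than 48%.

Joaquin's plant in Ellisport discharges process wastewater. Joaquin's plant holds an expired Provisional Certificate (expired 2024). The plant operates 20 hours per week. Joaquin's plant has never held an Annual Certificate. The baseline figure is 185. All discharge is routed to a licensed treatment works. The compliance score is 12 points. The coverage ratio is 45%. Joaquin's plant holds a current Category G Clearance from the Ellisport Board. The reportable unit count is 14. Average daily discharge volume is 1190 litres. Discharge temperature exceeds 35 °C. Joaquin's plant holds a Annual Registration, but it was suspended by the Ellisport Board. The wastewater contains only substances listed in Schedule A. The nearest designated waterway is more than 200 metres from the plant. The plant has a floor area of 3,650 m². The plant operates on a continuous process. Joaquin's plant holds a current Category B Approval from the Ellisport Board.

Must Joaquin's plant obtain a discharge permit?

All of (a)'s requirements are met (the compliance score is 12 points, meeting the 11 points threshold; a current Category G Clearance is held). But applying paragraphs (e)–(f): (e) operates against (a): a current Category B Approval is held. (f), which would lift (e), does not operate here — the Annual Registration is not current. Exception (a) does not apply.
Exception (b)'s conditions are all satisfied: discharge is routed to a licensed treatment works; the facility's floor area is 3,650 m², below the 3,900 m² limit. Under paragraphs (g)–(l): (g) does not operate here — the baseline figure is 185, short of 190. (b) remains available.
Exception (c) does not apply: average daily discharge volume is 1190 litres, not less than 1090 litres.
Exception (d) fails — the facility operates on a continuous process.

No — exception (b) applies; Joaquin's plant is not required to obtain a discharge permit.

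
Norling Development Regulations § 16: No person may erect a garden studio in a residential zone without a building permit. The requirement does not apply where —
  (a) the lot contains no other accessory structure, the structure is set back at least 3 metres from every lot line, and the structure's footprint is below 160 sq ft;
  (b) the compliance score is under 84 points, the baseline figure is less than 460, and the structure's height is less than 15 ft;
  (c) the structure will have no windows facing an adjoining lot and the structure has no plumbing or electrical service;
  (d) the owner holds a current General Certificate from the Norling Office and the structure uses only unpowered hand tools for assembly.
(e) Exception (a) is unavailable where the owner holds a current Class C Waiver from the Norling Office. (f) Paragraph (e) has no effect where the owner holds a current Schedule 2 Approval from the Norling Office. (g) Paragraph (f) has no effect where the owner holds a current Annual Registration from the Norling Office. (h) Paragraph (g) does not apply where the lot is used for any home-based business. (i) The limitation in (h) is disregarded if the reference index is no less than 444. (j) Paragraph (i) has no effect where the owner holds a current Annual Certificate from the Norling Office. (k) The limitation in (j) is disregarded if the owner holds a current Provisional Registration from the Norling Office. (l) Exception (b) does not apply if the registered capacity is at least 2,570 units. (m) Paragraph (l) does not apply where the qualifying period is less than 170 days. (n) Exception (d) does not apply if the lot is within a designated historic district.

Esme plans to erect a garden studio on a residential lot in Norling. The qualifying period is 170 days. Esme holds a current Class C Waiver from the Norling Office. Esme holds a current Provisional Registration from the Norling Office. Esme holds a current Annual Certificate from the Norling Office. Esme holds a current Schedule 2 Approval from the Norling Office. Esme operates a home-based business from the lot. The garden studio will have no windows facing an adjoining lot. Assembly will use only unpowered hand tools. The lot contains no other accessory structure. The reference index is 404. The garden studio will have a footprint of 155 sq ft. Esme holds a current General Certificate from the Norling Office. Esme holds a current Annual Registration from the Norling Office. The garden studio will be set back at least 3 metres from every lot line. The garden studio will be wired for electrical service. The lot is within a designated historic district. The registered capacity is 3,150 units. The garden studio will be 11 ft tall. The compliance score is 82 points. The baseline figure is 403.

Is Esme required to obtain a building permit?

No — exception (a) applies; Esme does not need a building permit.

Exception (a)'s conditions are all satisfied: the lot has no other accessory structure; the setback is at least 3 m on every side; the structure's footprint is 155 sq ft, below the 160 sq ft limit. Considering the limiting provisions: (e) operates (a current Class C Waiver is held), but yields to (f): (f) operates against (e): a current Schedule 2 Approval is held. (g) operates (a current Annual Registration is held), but yields to (h): (h) operates against (g): a home-based business operates on the lot. (i) is not engaged (the reference index is 404, short of 444), so (h) stands. So (a) applies.
All of (b)'s requirements are met (the compliance score is 82 points, under the 84 points limit; the baseline figure is 403, less than the 460 limit; the structure's height is 11 ft, less than the 15 ft limit). However, paragraphs (l)–(m) must be considered: (l) operates against (b): the registered capacity is 3,150 units, meeting the 2,570 units threshold. (m) is inapplicable (the qualifying period is 170 days, not less than 170 days), so (l) stands. Exception (b) does not apply.
Exception (c) does not apply: electrical service is planned.
Exception (d)'s conditions are all satisfied: a current General Certificate is held; assembly uses only hand tools. Turning to paragraph (n): (n) operates — the lot is in a historic district. (d) is therefore removed.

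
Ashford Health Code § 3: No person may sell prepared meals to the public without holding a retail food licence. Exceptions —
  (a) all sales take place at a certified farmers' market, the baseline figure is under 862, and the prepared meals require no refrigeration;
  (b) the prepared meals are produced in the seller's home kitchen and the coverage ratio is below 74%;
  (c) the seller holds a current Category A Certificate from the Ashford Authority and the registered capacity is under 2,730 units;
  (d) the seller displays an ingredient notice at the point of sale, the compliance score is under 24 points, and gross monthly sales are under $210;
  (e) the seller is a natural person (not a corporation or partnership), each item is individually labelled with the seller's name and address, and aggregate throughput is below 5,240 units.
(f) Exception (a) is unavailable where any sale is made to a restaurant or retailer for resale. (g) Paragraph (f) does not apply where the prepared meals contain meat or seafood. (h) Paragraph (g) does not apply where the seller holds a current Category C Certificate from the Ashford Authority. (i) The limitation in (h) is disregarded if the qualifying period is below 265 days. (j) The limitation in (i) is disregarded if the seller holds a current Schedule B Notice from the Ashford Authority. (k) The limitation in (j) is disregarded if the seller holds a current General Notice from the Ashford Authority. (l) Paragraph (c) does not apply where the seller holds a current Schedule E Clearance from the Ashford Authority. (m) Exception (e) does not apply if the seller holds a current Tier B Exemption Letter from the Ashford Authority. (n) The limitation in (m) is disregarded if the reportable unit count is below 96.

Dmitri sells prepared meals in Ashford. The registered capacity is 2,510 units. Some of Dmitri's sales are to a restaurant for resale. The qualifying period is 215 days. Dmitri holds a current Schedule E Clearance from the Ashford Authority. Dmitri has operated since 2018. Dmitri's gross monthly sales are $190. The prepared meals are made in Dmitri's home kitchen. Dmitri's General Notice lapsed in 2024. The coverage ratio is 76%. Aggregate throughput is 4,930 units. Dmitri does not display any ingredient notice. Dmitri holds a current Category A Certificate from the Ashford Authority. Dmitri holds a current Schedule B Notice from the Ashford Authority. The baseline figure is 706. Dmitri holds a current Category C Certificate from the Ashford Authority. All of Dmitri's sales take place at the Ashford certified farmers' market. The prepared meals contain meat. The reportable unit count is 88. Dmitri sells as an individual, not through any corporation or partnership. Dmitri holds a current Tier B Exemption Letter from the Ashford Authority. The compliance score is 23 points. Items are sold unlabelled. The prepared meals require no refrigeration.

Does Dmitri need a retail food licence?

Yes — Dmitri must hold a retail food licence.

All of (a)'s requirements are met (all sales are at a certified farmers' market; the baseline figure is 706, under the 862 limit; the prepared meals are shelf-stable). But: (f) operates against (a): some sales are to a restaurant for resale. (g) operates (the prepared meals contain meat), but is set aside by (h): (h) operates against (g): a current Category C Certificate is held. (i) is engaged (the qualifying period is 215 days, below the 265 days limit), but is set aside by (j): (j) operates against (i): a current Schedule B Notice is held. (k) does not operate here (the General Notice is not current), so (j) stands. So (a) is unavailable.
Exception (b) does not apply: the coverage ratio is 76%, not below 74%.
Exception (c): a current Category A Certificate is held; the registered capacity is 2,510 units, under the 2,730 units limit — every condition holds. Turning to paragraph (l): (l) is triggered — a current Schedule E Clearance is held. (c) is therefore removed.
Exception (d) requires that the seller displays an ingredient notice at the point of sale; but no ingredient notice is displayed, so (d) is unavailable.
Exception (e) fails — items are sold unlabelled.
No exception applies. The general rule governs.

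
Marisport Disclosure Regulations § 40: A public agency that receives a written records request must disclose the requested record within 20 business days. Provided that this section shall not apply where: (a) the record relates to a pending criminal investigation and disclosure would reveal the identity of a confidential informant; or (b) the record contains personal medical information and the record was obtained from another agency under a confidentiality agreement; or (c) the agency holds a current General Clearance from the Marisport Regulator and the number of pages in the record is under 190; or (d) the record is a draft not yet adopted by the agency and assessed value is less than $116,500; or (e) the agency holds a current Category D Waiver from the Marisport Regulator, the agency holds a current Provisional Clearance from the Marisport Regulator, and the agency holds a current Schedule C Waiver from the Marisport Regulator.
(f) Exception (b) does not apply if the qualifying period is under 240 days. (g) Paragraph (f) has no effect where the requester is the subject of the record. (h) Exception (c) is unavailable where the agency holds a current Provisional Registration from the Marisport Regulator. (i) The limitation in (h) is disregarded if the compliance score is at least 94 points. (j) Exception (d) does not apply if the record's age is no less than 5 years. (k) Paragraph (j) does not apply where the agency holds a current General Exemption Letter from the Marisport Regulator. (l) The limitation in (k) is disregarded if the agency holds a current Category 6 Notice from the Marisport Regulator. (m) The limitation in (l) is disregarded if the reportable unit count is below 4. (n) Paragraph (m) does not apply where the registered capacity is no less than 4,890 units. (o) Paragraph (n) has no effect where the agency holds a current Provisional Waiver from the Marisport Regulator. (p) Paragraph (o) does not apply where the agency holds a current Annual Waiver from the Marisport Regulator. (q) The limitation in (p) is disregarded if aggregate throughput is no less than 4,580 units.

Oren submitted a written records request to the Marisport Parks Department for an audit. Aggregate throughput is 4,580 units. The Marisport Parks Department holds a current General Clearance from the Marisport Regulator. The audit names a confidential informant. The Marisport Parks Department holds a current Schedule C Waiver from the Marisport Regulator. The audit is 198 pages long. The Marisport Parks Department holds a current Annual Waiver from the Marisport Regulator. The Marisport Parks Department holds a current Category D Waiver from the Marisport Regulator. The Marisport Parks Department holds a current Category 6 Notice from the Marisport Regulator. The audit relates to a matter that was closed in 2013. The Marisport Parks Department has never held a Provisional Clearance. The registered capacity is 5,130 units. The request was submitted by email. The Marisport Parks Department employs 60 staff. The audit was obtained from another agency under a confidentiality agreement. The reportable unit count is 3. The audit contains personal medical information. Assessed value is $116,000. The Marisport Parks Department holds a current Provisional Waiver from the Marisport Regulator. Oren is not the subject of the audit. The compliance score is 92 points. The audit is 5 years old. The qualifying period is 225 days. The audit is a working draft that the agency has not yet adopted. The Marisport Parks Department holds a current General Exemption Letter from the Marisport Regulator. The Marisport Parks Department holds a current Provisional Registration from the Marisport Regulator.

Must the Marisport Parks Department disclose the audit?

No — exception (d) applies; the Marisport Parks Department is not required to disclose the audit.

Exception (a) requires that the record relates to a pending criminal investigation; but the audit relates to a closed matter, so (a) is unavailable.
Exception (b)'s conditions are all satisfied: the audit contains personal medical information; the audit was obtained under a confidentiality agreement. But: (f) operates against (b): the qualifying period is 225 days, under the 240 days limit. (g), which would lift (f), is not engaged — Oren is not the subject of the audit. Exception (b) does not apply.
Exception (c) does not apply: the number of pages in the record is 198, not under 190.
Exception (d) is satisfied on its face — the audit is an unadopted draft; assessed value is $116,000, less than the $116,500 limit. As to paragraphs (j)–(q): (j) would limit (d) — the record's age is 5 years, meeting the 5 years threshold — but (k) sets (j) aside: (k) operates against (j): a current General Exemption Letter is held. (l) would limit (k) — a current Category 6 Notice is held — but (m) sets (l) aside: (m) operates — the reportable unit count is 3, below the 4 limit. (n) would limit (m) — the registered capacity is 5,130 units, meeting the 4,890 units threshold — but (o) sets (n) aside: (o) is engaged — a current Provisional Waiver is held. (p) operates (a current Annual Waiver is held), but yields to (q): (q) operates — aggregate throughput is 4,580 units, meeting the 4,580 units threshold. So (d) applies.
Exception (e) does not apply: no current Provisional Clearance is held.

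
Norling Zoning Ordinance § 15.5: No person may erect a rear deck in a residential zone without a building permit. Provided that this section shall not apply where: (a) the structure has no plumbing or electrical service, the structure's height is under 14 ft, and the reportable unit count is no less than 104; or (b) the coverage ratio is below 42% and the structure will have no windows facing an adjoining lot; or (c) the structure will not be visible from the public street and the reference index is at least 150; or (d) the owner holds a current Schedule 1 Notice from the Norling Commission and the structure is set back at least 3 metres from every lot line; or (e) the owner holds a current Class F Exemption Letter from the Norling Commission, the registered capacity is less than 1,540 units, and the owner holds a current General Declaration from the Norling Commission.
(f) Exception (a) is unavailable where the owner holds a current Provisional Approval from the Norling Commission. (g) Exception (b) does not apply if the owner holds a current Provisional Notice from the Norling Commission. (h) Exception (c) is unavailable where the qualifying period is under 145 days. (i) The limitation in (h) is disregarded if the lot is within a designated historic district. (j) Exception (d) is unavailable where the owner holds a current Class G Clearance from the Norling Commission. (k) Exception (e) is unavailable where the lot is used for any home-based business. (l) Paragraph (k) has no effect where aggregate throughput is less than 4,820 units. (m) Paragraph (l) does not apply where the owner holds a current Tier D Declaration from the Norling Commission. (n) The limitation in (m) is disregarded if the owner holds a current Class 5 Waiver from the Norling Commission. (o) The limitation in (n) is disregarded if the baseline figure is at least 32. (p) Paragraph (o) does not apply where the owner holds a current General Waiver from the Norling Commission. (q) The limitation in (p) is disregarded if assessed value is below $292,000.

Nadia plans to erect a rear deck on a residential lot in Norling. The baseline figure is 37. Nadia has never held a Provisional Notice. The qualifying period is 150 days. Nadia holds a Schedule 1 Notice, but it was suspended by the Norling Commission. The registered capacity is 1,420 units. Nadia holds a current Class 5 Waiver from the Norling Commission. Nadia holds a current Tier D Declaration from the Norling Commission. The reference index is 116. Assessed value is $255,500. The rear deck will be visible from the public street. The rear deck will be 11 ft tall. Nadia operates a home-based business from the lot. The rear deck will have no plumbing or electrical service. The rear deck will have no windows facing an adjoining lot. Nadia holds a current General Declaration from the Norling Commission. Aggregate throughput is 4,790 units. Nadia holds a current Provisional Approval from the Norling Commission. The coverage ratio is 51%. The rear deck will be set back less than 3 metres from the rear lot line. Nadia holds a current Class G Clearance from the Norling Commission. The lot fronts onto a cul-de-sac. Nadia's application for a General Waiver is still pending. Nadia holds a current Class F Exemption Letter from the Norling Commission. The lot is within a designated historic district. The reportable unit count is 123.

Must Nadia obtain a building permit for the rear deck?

Yes — Nadia must obtain a building permit.

All of (a)'s requirements are met (there is no plumbing or electrical service; the structure's height is 11 ft, under the 14 ft limit; the reportable unit count is 123, meeting the 104 threshold). Turning to paragraph (f): (f) operates against (a): a current Provisional Approval is held. So (a) is unavailable.
Exception (b) fails — the coverage ratio is 51%, not below 42%.
Exception (c) does not apply: the structure will be visible from the street.
Exception (d) does not apply: the Schedule 1 Notice is not current.
Exception (e): a current Class F Exemption Letter is held; the registered capacity is 1,420 units, less than the 1,540 units limit; a current General Declaration is held — every condition holds. But: (k) operates against (e): a home-based business operates on the lot. (l) would limit (k) — aggregate throughput is 4,790 units, less than the 4,820 units limit — but (m) sets (l) aside: (m) operates against (l): a current Tier D Declaration is held. (n) would limit (m) — a current Class 5 Waiver is held — but (o) sets (n) aside: (o) operates — the baseline figure is 37, meeting the 32 threshold. (p), which would lift (o), does not operate here — there is no General Waiver in force. So (e) is unavailable.
No exception applies. The general rule governs.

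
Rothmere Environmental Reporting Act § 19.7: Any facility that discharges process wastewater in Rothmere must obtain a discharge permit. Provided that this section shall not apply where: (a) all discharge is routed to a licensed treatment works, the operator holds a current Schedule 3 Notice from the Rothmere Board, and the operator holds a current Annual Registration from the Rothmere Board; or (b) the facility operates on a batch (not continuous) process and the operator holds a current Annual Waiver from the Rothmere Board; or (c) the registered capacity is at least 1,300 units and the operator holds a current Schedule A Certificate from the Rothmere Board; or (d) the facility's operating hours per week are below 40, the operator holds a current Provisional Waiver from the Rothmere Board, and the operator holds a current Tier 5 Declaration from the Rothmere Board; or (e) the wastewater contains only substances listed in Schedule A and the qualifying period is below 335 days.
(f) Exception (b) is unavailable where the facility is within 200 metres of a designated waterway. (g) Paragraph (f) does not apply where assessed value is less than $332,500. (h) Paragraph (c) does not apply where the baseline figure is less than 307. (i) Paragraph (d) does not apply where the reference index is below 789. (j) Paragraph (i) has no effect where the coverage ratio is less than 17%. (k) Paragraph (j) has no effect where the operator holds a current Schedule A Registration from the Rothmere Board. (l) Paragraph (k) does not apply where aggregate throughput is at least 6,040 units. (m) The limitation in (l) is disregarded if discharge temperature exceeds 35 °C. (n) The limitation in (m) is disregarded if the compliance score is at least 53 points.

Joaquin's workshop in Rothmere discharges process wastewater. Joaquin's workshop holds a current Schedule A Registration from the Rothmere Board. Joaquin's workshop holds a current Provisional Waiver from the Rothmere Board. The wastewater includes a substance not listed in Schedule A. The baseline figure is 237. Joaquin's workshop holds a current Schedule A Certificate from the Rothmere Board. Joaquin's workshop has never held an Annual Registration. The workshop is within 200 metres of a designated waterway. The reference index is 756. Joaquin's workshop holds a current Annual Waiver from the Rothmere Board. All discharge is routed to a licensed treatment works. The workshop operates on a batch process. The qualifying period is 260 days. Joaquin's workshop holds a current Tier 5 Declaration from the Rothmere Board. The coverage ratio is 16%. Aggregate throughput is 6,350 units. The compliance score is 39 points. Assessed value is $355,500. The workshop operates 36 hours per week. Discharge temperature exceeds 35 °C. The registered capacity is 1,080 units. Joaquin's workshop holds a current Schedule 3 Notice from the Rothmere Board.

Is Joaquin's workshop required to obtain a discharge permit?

Yes — Joaquin's workshop must obtain a discharge permit.

Exception (a) does not apply: there is no Annual Registration in force.
Exception (b) is satisfied on its face — the facility operates on a batch process; a current Annual Waiver is held. But: (f) operates against (b): the workshop is within 200 m of a designated waterway. (g), which would lift (f), is not triggered — assessed value is $355,500, not less than $332,500. Exception (b) does not apply.
Exception (c) does not apply: the registered capacity is 1,080 units, short of 1,300 units.
All of (d)'s requirements are met (the facility's operating hours per week are 36, below the 40 limit; a current Provisional Waiver is held; a current Tier 5 Declaration is held). Turning to paragraphs (i)–(n): (i) operates against (d): the reference index is 756, below the 789 limit. (j) applies (the coverage ratio is 16%, less than the 17% limit), but yields to (k): (k) operates — a current Schedule A Registration is held. (l) applies (aggregate throughput is 6,350 units, meeting the 6,040 units threshold), but yields to (m): (m) operates against (l): discharge temperature exceeds 35 °C. (n) is not triggered (the compliance score is 39 points, short of 53 points), so (m) stands. Exception (d) does not apply.
Exception (e) does not apply: the wastewater includes a non-Schedule-A substance.
Every exception is unavailable, so the rule governs.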